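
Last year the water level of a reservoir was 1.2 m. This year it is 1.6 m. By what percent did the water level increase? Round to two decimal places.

33.33%

Change: 1.6 − 1.2 = 0.4.
Relative to the original: 0.4 ÷ 1.2 ≈ 33.33%.
So the water level increased by 33.33%.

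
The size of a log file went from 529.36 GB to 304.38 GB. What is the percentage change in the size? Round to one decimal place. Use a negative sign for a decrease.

Change: 304.38 − 529.36 = -224.98.
Relative to the original: -224.98 ÷ 529.36 ≈ -42.5%.

-42.5%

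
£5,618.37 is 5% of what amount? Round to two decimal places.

£112,367.40

£5,618.37 ÷ 0.05 = £112,367.40.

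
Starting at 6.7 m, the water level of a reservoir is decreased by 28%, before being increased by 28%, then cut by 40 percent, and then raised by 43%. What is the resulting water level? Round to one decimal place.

5.3 m

After the 28% decrease: 6.7 × 0.72 = 4.824.
28% increase: 4.824 × 1.28 = 6.17472.
40% decrease: 6.17472 × 0.6 = 3.704832.
43% increase: 3.704832 × 1.43 = 5.29790976 ≈ 5.3.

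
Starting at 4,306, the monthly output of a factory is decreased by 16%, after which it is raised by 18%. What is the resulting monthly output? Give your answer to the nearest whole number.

4,268

16% decrease: 4,306 × 0.84 = 3617.04.
Apply the 18% increase: 3617.04 × 1.18 = 4268.1072 ≈ 4,268.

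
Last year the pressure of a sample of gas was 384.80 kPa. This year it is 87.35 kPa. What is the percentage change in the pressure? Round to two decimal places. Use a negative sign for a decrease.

Change: 87.35 − 384.80 = -297.45.
Relative to the original: -297.45 ÷ 384.80 ≈ -77.30%.

-77.30%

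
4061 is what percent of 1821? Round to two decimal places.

4061 ÷ 1821 ≈ 223.01%.

223.01%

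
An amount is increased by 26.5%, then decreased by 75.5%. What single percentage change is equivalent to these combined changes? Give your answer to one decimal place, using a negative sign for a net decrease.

The combined multiplier is 1.265 × 0.245 = 0.309925.
That corresponds to a decrease of 69.0%.

-69.0%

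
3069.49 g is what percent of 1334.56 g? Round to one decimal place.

230.0%

3069.49 g ÷ 1334.56 g ≈ 230.0%.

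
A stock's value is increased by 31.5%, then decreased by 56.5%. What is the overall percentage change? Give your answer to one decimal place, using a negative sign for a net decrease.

-42.8%

A 31.5% increase multiplies by 1.315.
Then a 56.5% decrease: 1.315 × 0.435 = 0.572025.
Overall factor 0.572025, i.e. -42.8%.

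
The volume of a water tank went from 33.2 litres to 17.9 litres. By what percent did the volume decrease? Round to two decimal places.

Change: 17.9 − 33.2 = -15.3.
Relative to the original: -15.3 ÷ 33.2 ≈ -46.08%.
So the volume decreased by 46.08%.

46.08%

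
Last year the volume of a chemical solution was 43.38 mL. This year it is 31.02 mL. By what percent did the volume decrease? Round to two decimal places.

28.49%

Change: 31.02 − 43.38 = -12.36.
Relative to the original: -12.36 ÷ 43.38 ≈ -28.49%.
So the volume decreased by 28.49%.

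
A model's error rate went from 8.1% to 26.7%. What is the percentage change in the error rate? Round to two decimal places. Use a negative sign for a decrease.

229.63%

The change is 26.7 − 8.1 = 18.6 percentage points.
Relative to the original 8.1%, that is 18.6 ÷ 8.1 ≈ 229.63%.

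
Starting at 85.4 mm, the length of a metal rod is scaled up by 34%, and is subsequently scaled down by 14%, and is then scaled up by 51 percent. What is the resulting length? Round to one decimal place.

148.6 mm

34% increase: 85.4 × 1.34 = 114.436.
Apply the 14% decrease: 114.436 × 0.86 = 98.41496.
Apply the 51% increase: 98.41496 × 1.51 = 148.6065896 ≈ 148.6.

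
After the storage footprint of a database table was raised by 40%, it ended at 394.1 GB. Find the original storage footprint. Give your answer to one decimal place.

281.5 GB

The overall multiplier applied was 1.4.
So the original storage footprint was 394.1 ÷ 1.4 = 281.5 GB.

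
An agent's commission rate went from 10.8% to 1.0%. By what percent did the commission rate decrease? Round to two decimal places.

90.74%

The change is 1.0 − 10.8 = -9.8 percentage points.
Relative to the original 10.8%, that is -9.8 ÷ 10.8 ≈ -90.74%.
So the commission rate fell by 90.74%.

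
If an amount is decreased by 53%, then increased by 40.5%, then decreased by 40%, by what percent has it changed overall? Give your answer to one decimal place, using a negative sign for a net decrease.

-60.4%

The combined multiplier is 0.47 × 1.405 × 0.6 = 0.39621.
That corresponds to a decrease of 60.4%.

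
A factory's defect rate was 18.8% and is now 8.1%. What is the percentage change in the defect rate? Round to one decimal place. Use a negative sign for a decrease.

-56.9%

The change is 8.1 − 18.8 = -10.7 percentage points.
Relative to the original 18.8%, that is -10.7 ÷ 18.8 ≈ -56.9%.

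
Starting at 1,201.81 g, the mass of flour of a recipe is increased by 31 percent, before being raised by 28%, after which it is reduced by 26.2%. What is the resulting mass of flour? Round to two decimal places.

Each change multiplies by a factor: 1.31 × 1.28 × 0.738 = 1.2374784.
1,201.81 × 1.2374784 = 1487.213915904 ≈ 1,487.21.

1,487.21 g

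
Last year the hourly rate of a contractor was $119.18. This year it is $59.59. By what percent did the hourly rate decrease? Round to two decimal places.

Change: $59.59 − $119.18 = -$59.59.
Relative to the original: -$59.59 ÷ $119.18 = -50.00%.
So the hourly rate decreased by 50.00%.

50.00%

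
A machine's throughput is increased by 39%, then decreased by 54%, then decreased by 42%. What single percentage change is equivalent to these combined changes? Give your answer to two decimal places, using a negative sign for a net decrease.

-62.91%

A 39% increase multiplies by 1.39.
Then a 54% decrease: 1.39 × 0.46 = 0.6394.
Then a 42% decrease: 0.6394 × 0.58 = 0.370852.
Overall factor 0.370852, i.e. -62.91%.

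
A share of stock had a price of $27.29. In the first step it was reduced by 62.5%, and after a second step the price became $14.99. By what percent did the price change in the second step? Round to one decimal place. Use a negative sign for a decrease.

After the first step: $27.29 × 0.375 = $10.23375.
Second-step multiplier: $14.99 ÷ $10.23375 ≈ 1.46476.
That is a change of 46.5%.

46.5%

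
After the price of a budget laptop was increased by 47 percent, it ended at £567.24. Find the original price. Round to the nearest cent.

The overall multiplier applied was 1.47.
So the original price was £567.24 ÷ 1.47 ≈ £385.88.

£385.88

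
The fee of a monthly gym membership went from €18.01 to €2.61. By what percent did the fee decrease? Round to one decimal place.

85.5%

Change: €2.61 − €18.01 = -€15.40.
Relative to the original: -€15.40 ÷ €18.01 ≈ -85.5%.
So the fee decreased by 85.5%.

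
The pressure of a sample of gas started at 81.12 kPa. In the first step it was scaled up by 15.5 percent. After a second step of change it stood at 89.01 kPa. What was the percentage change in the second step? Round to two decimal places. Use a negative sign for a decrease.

After the first step: 81.12 × 1.155 = 93.6936.
Second-step multiplier: 89.01 ÷ 93.6936 ≈ 0.950012.
That is a change of -5.00%.

-5.00%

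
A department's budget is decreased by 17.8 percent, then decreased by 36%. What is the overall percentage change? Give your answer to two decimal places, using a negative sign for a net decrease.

A 17.8% decrease multiplies by 0.822.
Then a 36% decrease: 0.822 × 0.64 = 0.52608.
Overall factor 0.52608, i.e. -47.39%.

-47.39%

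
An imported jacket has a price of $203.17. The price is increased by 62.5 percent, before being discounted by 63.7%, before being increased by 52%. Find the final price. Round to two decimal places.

62.5% increase: $203.17 × 1.625 = $330.15125.
Apply the 63.7% decrease: $330.15125 × 0.363 = $119.84490375.
52% increase: $119.84490375 × 1.52 = $182.1642537 ≈ $182.16.

$182.16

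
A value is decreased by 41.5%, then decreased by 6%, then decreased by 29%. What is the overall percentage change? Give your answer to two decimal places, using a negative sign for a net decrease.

-60.96%

The combined multiplier is 0.585 × 0.94 × 0.71 = 0.390429.
That corresponds to a decrease of 60.96%.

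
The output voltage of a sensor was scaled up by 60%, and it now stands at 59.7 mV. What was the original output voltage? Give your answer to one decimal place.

37.3 mV

The overall multiplier applied was 1.6.
So the original output voltage was 59.7 ÷ 1.6 ≈ 37.3 mV.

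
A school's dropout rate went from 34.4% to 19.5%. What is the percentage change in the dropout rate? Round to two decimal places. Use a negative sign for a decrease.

-43.31%

The change is 19.5 − 34.4 = -14.9 percentage points.
Relative to the original 34.4%, that is -14.9 ÷ 34.4 ≈ -43.31%.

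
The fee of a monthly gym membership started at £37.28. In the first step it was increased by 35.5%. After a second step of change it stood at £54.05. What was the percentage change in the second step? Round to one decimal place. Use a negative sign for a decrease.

7.0%

After the first step: £37.28 × 1.355 = £50.5144.
Second-step multiplier: £54.05 ÷ £50.5144 ≈ 1.06999.
That is a change of 7.0%.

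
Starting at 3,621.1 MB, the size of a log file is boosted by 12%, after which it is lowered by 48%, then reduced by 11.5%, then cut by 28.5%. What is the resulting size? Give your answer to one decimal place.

Each change multiplies by a factor: 1.12 × 0.52 × 0.885 × 0.715 = 0.36852816.
3,621.1 × 0.36852816 = 1334.477320176 ≈ 1,334.5.

1,334.5 MB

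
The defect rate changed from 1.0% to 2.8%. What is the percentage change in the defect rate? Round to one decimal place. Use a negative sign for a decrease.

180.0%

The change is 2.8 − 1.0 = 1.8 percentage points.
Relative to the original 1.0%, that is 1.8 ÷ 1.0 = 180.0%.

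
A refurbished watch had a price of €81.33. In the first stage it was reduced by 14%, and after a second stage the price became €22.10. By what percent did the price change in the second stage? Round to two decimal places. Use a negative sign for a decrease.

-68.40%

After the first stage: €81.33 × 0.86 = €69.9438.
Second-stage multiplier: €22.10 ÷ €69.9438 ≈ 0.315968.
That is a change of -68.40%.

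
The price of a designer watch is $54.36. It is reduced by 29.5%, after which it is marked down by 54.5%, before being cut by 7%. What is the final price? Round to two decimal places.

$16.22

Each change multiplies by a factor: 0.705 × 0.455 × 0.93 = 0.29832075.
$54.36 × 0.29832075 = $16.21671597 ≈ $16.22.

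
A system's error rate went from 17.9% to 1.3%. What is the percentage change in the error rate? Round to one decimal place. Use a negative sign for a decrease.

The change is 1.3 − 17.9 = -16.6 percentage points.
Relative to the original 17.9%, that is -16.6 ÷ 17.9 ≈ -92.7%.

-92.7%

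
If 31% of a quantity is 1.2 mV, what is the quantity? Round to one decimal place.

1.2 mV ÷ 0.31 ≈ 3.9 mV.

3.9 mV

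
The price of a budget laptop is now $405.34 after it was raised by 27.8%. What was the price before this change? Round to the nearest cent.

The overall multiplier applied was 1.278.
So the original price was $405.34 ÷ 1.278 ≈ $317.17.

$317.17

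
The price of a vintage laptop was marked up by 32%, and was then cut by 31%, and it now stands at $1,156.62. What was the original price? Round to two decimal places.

The overall multiplier applied was 1.32 × 0.69 = 0.9108.
So the original price was $1,156.62 ÷ 0.9108 ≈ $1,269.89.

$1,269.89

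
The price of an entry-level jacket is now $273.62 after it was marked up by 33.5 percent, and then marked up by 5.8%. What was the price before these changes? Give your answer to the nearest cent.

Undoing the 5.8% increase: $273.62 ÷ 1.058 ≈ $258.620038.
Undoing the 33.5% increase: $258.620038 ÷ 1.335 ≈ $193.72.

$193.72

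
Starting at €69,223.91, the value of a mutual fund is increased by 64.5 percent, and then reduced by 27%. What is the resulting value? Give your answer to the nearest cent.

€83,127.53

64.5% increase: €69,223.91 × 1.645 = €113873.33195.
Apply the 27% decrease: €113873.33195 × 0.73 = €83127.5323235 ≈ €83,127.53.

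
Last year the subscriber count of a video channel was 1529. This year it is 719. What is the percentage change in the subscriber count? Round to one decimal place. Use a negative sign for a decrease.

Change: 719 − 1529 = -810.
Relative to the original: -810 ÷ 1529 ≈ -53.0%.

-53.0%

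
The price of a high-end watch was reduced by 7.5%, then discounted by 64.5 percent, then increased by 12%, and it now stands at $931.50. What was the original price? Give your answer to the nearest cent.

$2,532.76

Undoing the 12% increase: $931.50 ÷ 1.12 ≈ $831.696429.
Undoing the 64.5% decrease: $831.696429 ÷ 0.355 ≈ $2342.806842.
Undoing the 7.5% decrease: $2342.806842 ÷ 0.925 ≈ $2,532.76.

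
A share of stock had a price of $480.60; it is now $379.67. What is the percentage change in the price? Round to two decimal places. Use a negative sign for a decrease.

Change: $379.67 − $480.60 = -$100.93.
Relative to the original: -$100.93 ÷ $480.60 ≈ -21.00%.

-21.00%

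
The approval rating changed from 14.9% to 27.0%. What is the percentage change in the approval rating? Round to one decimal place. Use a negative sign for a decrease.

The change is 27.0 − 14.9 = 12.1 percentage points.
Relative to the original 14.9%, that is 12.1 ÷ 14.9 ≈ 81.2%.

81.2%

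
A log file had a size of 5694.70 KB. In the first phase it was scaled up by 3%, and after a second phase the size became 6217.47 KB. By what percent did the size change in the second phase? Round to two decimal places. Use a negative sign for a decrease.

6.00%

After the first phase: 5694.70 × 1.03 = 5865.541.
Second-phase multiplier: 6217.47 ÷ 5865.541 ≈ 1.059999.
That is a change of 6.00%.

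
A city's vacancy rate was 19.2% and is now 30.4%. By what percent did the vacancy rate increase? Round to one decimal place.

58.3%

The change is 30.4 − 19.2 = 11.2 percentage points.
Relative to the original 19.2%, that is 11.2 ÷ 19.2 ≈ 58.3%.
So the vacancy rate rose by 58.3%.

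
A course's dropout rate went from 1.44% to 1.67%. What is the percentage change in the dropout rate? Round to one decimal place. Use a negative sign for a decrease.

The change is 1.67 − 1.44 = 0.23 percentage points.
Relative to the original 1.44%, that is 0.23 ÷ 1.44 ≈ 16.0%.

16.0%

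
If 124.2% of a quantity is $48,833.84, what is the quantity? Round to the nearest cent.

$48,833.84 ÷ 1.242 ≈ $39,318.71.

$39,318.71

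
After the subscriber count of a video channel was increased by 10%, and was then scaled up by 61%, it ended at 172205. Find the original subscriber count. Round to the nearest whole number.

Undoing the 61% increase: 172205 ÷ 1.61 ≈ 106959.627329.
Undoing the 10% increase: 106959.627329 ÷ 1.1 ≈ 97236.

97236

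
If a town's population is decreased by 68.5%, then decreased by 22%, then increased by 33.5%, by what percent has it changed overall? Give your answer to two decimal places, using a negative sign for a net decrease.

A 68.5% decrease multiplies by 0.315.
Then a 22% decrease: 0.315 × 0.78 = 0.2457.
Then a 33.5% increase: 0.2457 × 1.335 = 0.3280095.
Overall factor 0.3280095, i.e. -67.20%.

-67.20%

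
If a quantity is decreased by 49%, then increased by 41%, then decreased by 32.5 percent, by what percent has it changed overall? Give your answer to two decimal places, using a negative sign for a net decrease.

-51.46%

The combined multiplier is 0.51 × 1.41 × 0.675 = 0.4853925.
That corresponds to a decrease of 51.46%.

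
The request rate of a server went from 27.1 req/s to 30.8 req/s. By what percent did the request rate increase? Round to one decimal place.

Change: 30.8 − 27.1 = 3.7.
Relative to the original: 3.7 ÷ 27.1 ≈ 13.7%.
So the request rate increased by 13.7%.

13.7%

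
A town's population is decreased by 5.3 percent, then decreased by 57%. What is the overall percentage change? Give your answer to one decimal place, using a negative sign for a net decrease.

-59.3%

A 5.3% decrease multiplies by 0.947.
Then a 57% decrease: 0.947 × 0.43 = 0.40721.
Overall factor 0.40721, i.e. -59.3%.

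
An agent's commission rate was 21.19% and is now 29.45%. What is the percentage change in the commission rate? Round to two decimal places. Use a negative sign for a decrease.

38.98%

The change is 29.45 − 21.19 = 8.26 percentage points.
Relative to the original 21.19%, that is 8.26 ÷ 21.19 ≈ 38.98%.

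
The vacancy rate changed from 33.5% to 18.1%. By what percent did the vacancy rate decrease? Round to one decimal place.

The change is 18.1 − 33.5 = -15.4 percentage points.
Relative to the original 33.5%, that is -15.4 ÷ 33.5 ≈ -46.0%.
So the vacancy rate fell by 46.0%.

46.0%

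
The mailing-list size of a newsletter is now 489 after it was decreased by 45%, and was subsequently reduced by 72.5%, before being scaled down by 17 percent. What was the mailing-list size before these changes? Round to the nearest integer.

The overall multiplier applied was 0.55 × 0.275 × 0.83 = 0.1255375.
So the original mailing-list size was 489 ÷ 0.1255375 ≈ 3895.

3895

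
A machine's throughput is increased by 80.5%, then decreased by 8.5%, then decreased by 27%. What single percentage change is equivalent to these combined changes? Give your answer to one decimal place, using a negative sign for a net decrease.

20.6%

The combined multiplier is 1.805 × 0.915 × 0.73 = 1.20564975.
That corresponds to an increase of 20.6%.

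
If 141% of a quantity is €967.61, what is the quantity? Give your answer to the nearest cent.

€686.25

€967.61 ÷ 1.41 ≈ €686.25.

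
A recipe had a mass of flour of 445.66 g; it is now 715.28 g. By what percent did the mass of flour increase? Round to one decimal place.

60.5%

Change: 715.28 − 445.66 = 269.62.
Relative to the original: 269.62 ÷ 445.66 ≈ 60.5%.
So the mass of flour increased by 60.5%.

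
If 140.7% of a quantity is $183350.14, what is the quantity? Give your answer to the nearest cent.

$183350.14 ÷ 1.407 ≈ $130312.82.

$130312.82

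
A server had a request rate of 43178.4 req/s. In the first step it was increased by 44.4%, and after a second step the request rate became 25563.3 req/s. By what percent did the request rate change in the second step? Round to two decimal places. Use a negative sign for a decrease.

After the first step: 43178.4 × 1.444 = 62349.6096.
Second-step multiplier: 25563.3 ÷ 62349.6096 ≈ 0.409999.
That is a change of -59.00%.

-59.00%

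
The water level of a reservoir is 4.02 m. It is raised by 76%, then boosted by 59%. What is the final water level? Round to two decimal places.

Each change multiplies by a factor: 1.76 × 1.59 = 2.7984.
4.02 × 2.7984 = 11.249568 ≈ 11.25.

11.25 m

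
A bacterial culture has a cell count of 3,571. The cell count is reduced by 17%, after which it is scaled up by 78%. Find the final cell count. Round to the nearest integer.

Each change multiplies by a factor: 0.83 × 1.78 = 1.4774.
3,571 × 1.4774 = 5275.7954 ≈ 5,276.

5,276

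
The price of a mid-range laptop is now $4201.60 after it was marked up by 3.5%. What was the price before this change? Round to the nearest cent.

$4059.52

The overall multiplier applied was 1.035.
So the original price was $4201.60 ÷ 1.035 ≈ $4059.52.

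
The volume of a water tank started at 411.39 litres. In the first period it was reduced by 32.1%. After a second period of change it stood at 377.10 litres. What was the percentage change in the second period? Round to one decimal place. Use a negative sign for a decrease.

After the first period: 411.39 × 0.679 = 279.33381.
Second-period multiplier: 377.10 ÷ 279.33381 ≈ 1.35.
That is a change of 35.0%.

35.0%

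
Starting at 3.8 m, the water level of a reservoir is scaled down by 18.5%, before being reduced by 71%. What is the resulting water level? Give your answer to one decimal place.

0.9 m

Each change multiplies by a factor: 0.815 × 0.29 = 0.23635.
3.8 × 0.23635 = 0.89813 ≈ 0.9.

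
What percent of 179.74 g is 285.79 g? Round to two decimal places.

159.00%

285.79 g ÷ 179.74 g ≈ 159.00%.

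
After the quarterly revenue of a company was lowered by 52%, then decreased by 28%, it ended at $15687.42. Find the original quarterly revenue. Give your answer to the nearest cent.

$45391.84

Undoing the 28% decrease: $15687.42 ÷ 0.72 ≈ $21788.083333.
Undoing the 52% decrease: $21788.083333 ÷ 0.48 ≈ $45391.84.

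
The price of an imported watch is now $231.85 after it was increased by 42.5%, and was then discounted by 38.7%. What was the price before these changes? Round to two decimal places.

The overall multiplier applied was 1.425 × 0.613 = 0.873525.
So the original price was $231.85 ÷ 0.873525 ≈ $265.42.

$265.42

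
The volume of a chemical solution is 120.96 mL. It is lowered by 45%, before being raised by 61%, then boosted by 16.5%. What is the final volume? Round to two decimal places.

124.78 mL

Each change multiplies by a factor: 0.55 × 1.61 × 1.165 = 1.0316075.
120.96 × 1.0316075 = 124.7832432 ≈ 124.78.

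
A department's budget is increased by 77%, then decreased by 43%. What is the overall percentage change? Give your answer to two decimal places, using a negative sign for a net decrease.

The combined multiplier is 1.77 × 0.57 = 1.0089.
That corresponds to an increase of 0.89%.

0.89%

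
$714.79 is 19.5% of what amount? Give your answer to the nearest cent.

$714.79 ÷ 0.195 ≈ $3665.59.

$3665.59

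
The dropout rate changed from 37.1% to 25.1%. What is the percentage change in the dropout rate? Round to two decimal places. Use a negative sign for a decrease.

The change is 25.1 − 37.1 = -12.0 percentage points.
Relative to the original 37.1%, that is -12.0 ÷ 37.1 ≈ -32.35%.

-32.35%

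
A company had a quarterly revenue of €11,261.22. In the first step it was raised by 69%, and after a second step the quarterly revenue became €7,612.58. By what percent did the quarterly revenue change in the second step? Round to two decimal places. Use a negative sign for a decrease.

-60.00%

After the first step: €11,261.22 × 1.69 = €19031.4618.
Second-step multiplier: €7,612.58 ÷ €19031.4618 ≈ 0.4.
That is a change of -60.00%.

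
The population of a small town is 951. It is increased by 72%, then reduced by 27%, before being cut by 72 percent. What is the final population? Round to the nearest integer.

334

Each change multiplies by a factor: 1.72 × 0.73 × 0.28 = 0.351568.
951 × 0.351568 = 334.341168 ≈ 334.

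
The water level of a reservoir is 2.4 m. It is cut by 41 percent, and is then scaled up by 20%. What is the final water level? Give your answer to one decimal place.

1.7 m

41% decrease: 2.4 × 0.59 = 1.416.
20% increase: 1.416 × 1.2 = 1.6992 ≈ 1.7.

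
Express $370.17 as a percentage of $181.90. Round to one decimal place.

203.5%

$370.17 ÷ $181.90 ≈ 203.5%.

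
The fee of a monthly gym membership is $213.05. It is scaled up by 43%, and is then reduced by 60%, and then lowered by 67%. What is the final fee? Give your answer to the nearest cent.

Each change multiplies by a factor: 1.43 × 0.4 × 0.33 = 0.18876.
$213.05 × 0.18876 = $40.215318 ≈ $40.22.

$40.22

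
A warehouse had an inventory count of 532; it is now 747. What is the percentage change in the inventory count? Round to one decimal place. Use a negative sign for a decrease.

Change: 747 − 532 = 215.
Relative to the original: 215 ÷ 532 ≈ 40.4%.

40.4%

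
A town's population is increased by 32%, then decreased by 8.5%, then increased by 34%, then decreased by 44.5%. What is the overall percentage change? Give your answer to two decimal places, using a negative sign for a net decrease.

A 32% increase multiplies by 1.32.
Then an 8.5% decrease: 1.32 × 0.915 = 1.2078.
Then a 34% increase: 1.2078 × 1.34 = 1.618452.
Then a 44.5% decrease: 1.618452 × 0.555 = 0.89824086.
Overall factor 0.89824086, i.e. -10.18%.

-10.18%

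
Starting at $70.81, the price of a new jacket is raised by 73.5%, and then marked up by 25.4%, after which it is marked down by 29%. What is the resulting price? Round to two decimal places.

$109.38

Each change multiplies by a factor: 1.735 × 1.254 × 0.71 = 1.5447399.
$70.81 × 1.5447399 = $109.383032319 ≈ $109.38.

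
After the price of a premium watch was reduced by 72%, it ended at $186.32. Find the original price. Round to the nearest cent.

The overall multiplier applied was 0.28.
So the original price was $186.32 ÷ 0.28 ≈ $665.43.

$665.43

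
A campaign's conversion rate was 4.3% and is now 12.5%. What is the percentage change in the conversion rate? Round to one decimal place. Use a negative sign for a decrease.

The change is 12.5 − 4.3 = 8.2 percentage points.
Relative to the original 4.3%, that is 8.2 ÷ 4.3 ≈ 190.7%.

190.7%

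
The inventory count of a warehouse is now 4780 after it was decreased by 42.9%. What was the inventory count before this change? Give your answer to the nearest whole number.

8371

The overall multiplier applied was 0.571.
So the original inventory count was 4780 ÷ 0.571 ≈ 8371.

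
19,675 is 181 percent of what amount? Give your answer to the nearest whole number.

19,675 ÷ 1.81 ≈ 10,870.

10,870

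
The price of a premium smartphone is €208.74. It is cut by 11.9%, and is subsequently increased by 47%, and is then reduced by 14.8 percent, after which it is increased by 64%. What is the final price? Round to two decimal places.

Each change multiplies by a factor: 0.881 × 1.47 × 0.852 × 1.64 = 1.8095754096.
€208.74 × 1.8095754096 = €377.730770999904 ≈ €377.73.

€377.73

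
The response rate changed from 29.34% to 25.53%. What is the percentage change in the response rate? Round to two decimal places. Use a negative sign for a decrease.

The change is 25.53 − 29.34 = -3.81 percentage points.
Relative to the original 29.34%, that is -3.81 ÷ 29.34 ≈ -12.99%.

-12.99%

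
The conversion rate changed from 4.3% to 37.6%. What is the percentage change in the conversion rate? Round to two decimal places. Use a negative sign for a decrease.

774.42%

The change is 37.6 − 4.3 = 33.3 percentage points.
Relative to the original 4.3%, that is 33.3 ÷ 4.3 ≈ 774.42%.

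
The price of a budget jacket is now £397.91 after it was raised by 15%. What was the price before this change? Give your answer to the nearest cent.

£346.01

The overall multiplier applied was 1.15.
So the original price was £397.91 ÷ 1.15 ≈ £346.01.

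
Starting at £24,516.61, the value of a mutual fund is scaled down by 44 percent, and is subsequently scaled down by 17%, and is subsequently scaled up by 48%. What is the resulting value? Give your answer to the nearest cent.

£16,865.07

Apply the 44% decrease: £24,516.61 × 0.56 = £13729.3016.
After the 17% decrease: £13729.3016 × 0.83 = £11395.320328.
Apply the 48% increase: £11395.320328 × 1.48 = £16865.07408544 ≈ £16,865.07.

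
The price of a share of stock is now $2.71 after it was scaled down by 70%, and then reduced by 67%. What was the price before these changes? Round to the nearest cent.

The overall multiplier applied was 0.3 × 0.33 = 0.099.
So the original price was $2.71 ÷ 0.099 ≈ $27.37.

$27.37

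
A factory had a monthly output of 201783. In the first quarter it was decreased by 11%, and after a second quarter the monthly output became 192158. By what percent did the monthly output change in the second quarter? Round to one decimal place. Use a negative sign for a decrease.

After the first quarter: 201783 × 0.89 = 179586.87.
Second-quarter multiplier: 192158 ÷ 179586.87 ≈ 1.07.
That is a change of 7.0%.

7.0%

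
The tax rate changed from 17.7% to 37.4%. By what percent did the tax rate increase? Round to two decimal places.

111.30%

The change is 37.4 − 17.7 = 19.7 percentage points.
Relative to the original 17.7%, that is 19.7 ÷ 17.7 ≈ 111.30%.
So the tax rate rose by 111.30%.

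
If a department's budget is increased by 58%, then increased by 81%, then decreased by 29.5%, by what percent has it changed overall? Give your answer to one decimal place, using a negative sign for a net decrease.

A 58% increase multiplies by 1.58.
Then an 81% increase: 1.58 × 1.81 = 2.8598.
Then a 29.5% decrease: 2.8598 × 0.705 = 2.016159.
Overall factor 2.016159, i.e. 101.6%.

101.6%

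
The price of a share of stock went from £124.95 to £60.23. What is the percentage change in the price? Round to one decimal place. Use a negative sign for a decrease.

-51.8%

Change: £60.23 − £124.95 = -£64.72.
Relative to the original: -£64.72 ÷ £124.95 ≈ -51.8%.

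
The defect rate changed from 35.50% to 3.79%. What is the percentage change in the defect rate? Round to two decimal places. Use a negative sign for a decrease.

-89.32%

The change is 3.79 − 35.50 = -31.71 percentage points.
Relative to the original 35.50%, that is -31.71 ÷ 35.50 ≈ -89.32%.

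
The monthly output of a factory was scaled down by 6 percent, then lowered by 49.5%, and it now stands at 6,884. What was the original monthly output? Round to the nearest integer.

Undoing the 49.5% decrease: 6,884 ÷ 0.505 ≈ 13631.683168.
Undoing the 6% decrease: 13631.683168 ÷ 0.94 ≈ 14,502.

14,502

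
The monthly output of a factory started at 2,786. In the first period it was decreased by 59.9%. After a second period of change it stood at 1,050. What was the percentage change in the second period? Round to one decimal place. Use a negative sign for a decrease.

-6.0%

After the first period: 2,786 × 0.401 = 1117.186.
Second-period multiplier: 1,050 ÷ 1117.186 ≈ 0.93986.
That is a change of -6.0%.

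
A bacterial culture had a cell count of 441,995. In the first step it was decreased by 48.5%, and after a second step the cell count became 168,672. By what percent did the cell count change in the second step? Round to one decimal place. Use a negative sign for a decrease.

-25.9%

After the first step: 441,995 × 0.515 = 227627.425.
Second-step multiplier: 168,672 ÷ 227627.425 ≈ 0.741.
That is a change of -25.9%.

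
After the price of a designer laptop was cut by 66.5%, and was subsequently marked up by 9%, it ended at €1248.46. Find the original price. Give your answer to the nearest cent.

€3419.03

Undoing the 9% increase: €1248.46 ÷ 1.09 ≈ €1145.376147.
Undoing the 66.5% decrease: €1145.376147 ÷ 0.335 ≈ €3419.03.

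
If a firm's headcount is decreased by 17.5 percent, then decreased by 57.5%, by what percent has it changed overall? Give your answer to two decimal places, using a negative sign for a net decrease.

A 17.5% decrease multiplies by 0.825.
Then a 57.5% decrease: 0.825 × 0.425 = 0.350625.
Overall factor 0.350625, i.e. -64.94%.

-64.94%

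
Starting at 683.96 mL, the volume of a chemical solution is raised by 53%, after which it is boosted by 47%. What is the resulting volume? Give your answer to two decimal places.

1538.29 mL

Each change multiplies by a factor: 1.53 × 1.47 = 2.2491.
683.96 × 2.2491 = 1538.294436 ≈ 1538.29.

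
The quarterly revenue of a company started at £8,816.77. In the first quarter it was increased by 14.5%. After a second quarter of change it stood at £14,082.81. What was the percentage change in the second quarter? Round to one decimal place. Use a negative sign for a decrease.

39.5%

After the first quarter: £8,816.77 × 1.145 = £10095.20165.
Second-quarter multiplier: £14,082.81 ÷ £10095.20165 ≈ 1.395.
That is a change of 39.5%.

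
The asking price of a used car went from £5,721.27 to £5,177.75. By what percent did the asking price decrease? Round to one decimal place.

Change: £5,177.75 − £5,721.27 = -£543.52.
Relative to the original: -£543.52 ÷ £5,721.27 ≈ -9.5%.
So the asking price decreased by 9.5%.

9.5%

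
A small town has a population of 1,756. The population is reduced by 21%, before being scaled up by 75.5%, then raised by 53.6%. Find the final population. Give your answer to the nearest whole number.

Each change multiplies by a factor: 0.79 × 1.755 × 1.536 = 2.1295872.
1,756 × 2.1295872 = 3739.5551232 ≈ 3,740.

3,740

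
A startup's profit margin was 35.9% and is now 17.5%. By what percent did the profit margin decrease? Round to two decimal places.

The change is 17.5 − 35.9 = -18.4 percentage points.
Relative to the original 35.9%, that is -18.4 ÷ 35.9 ≈ -51.25%.
So the profit margin fell by 51.25%.

51.25%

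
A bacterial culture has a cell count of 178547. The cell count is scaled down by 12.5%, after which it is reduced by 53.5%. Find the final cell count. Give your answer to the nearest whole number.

After the 12.5% decrease: 178547 × 0.875 = 156228.625.
After the 53.5% decrease: 156228.625 × 0.465 = 72646.310625 ≈ 72646.

72646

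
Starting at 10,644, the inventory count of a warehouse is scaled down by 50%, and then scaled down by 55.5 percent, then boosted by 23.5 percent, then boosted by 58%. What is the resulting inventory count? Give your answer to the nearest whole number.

Apply the 50% decrease: 10,644 × 0.5 = 5322.
After the 55.5% decrease: 5322 × 0.445 = 2368.29.
23.5% increase: 2368.29 × 1.235 = 2924.83815.
Apply the 58% increase: 2924.83815 × 1.58 = 4621.244277 ≈ 4,621.

4,621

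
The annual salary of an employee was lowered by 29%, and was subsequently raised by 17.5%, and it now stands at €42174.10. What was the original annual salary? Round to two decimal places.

€50553.31

The overall multiplier applied was 0.71 × 1.175 = 0.83425.
So the original annual salary was €42174.10 ÷ 0.83425 ≈ €50553.31.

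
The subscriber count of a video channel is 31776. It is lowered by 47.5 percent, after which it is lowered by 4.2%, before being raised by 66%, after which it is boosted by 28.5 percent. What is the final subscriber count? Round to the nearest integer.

34091

Each change multiplies by a factor: 0.525 × 0.958 × 1.66 × 1.285 = 1.072842645.
31776 × 1.072842645 = 34090.64788752 ≈ 34091.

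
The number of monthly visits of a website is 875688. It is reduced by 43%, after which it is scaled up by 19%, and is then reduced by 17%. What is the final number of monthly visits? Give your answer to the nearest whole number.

Each change multiplies by a factor: 0.57 × 1.19 × 0.83 = 0.562989.
875688 × 0.562989 = 493002.711432 ≈ 493003.

493003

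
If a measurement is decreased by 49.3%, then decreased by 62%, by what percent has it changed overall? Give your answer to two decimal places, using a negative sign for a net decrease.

The combined multiplier is 0.507 × 0.38 = 0.19266.
That corresponds to a decrease of 80.73%.

-80.73%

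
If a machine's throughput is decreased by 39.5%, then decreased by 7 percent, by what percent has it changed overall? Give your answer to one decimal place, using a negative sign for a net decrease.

-43.7%

The combined multiplier is 0.605 × 0.93 = 0.56265.
That corresponds to a decrease of 43.7%.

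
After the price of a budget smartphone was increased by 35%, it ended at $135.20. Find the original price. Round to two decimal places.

The overall multiplier applied was 1.35.
So the original price was $135.20 ÷ 1.35 ≈ $100.15.

$100.15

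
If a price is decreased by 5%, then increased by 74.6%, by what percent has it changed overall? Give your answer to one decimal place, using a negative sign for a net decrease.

65.9%

A 5% decrease multiplies by 0.95.
Then a 74.6% increase: 0.95 × 1.746 = 1.6587.
Overall factor 1.6587, i.e. 65.9%.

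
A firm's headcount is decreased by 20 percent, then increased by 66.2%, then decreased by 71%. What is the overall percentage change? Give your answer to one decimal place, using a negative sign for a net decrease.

-61.4%

The combined multiplier is 0.8 × 1.662 × 0.29 = 0.385584.
That corresponds to a decrease of 61.4%.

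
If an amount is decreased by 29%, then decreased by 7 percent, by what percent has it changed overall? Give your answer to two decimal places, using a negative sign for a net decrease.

The combined multiplier is 0.71 × 0.93 = 0.6603.
That corresponds to a decrease of 33.97%.

-33.97%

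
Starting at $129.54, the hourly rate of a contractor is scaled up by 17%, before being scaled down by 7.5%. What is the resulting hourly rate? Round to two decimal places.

$140.19

Apply the 17% increase: $129.54 × 1.17 = $151.5618.
Apply the 7.5% decrease: $151.5618 × 0.925 = $140.194665 ≈ $140.19.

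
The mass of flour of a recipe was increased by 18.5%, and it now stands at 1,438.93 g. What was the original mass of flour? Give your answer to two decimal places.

The overall multiplier applied was 1.185.
So the original mass of flour was 1,438.93 ÷ 1.185 ≈ 1,214.29 g.

1,214.29 g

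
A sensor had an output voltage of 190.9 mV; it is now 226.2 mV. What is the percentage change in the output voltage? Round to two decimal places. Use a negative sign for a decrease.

18.49%

Change: 226.2 − 190.9 = 35.3.
Relative to the original: 35.3 ÷ 190.9 ≈ 18.49%.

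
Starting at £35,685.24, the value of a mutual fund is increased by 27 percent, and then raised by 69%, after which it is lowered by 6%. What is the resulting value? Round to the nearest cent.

£71,995.76

27% increase: £35,685.24 × 1.27 = £45320.2548.
After the 69% increase: £45320.2548 × 1.69 = £76591.230612.
After the 6% decrease: £76591.230612 × 0.94 = £71995.75677528 ≈ £71,995.76.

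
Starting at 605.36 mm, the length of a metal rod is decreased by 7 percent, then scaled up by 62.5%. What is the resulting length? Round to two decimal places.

914.85 mm

Each change multiplies by a factor: 0.93 × 1.625 = 1.51125.
605.36 × 1.51125 = 914.8503 ≈ 914.85.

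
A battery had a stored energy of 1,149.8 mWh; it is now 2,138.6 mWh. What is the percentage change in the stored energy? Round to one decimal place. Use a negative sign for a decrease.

Change: 2,138.6 − 1,149.8 = 988.8.
Relative to the original: 988.8 ÷ 1,149.8 ≈ 86.0%.

86.0%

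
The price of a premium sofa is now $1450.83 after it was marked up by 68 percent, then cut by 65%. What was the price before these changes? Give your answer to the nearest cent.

$2467.40

The overall multiplier applied was 1.68 × 0.35 = 0.588.
So the original price was $1450.83 ÷ 0.588 ≈ $2467.40.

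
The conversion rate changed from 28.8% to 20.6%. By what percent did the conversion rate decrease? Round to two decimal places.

The change is 20.6 − 28.8 = -8.2 percentage points.
Relative to the original 28.8%, that is -8.2 ÷ 28.8 ≈ -28.47%.
So the conversion rate fell by 28.47%.

28.47%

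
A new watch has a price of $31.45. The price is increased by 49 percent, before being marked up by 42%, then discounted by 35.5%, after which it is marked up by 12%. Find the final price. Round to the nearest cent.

Each change multiplies by a factor: 1.49 × 1.42 × 0.645 × 1.12 = 1.52845392.
$31.45 × 1.52845392 = $48.069875784 ≈ $48.07.

$48.07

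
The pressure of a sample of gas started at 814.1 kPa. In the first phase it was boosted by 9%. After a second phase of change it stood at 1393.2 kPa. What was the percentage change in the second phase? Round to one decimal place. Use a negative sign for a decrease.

After the first phase: 814.1 × 1.09 = 887.369.
Second-phase multiplier: 1393.2 ÷ 887.369 ≈ 1.57003.
That is a change of 57.0%.

57.0%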